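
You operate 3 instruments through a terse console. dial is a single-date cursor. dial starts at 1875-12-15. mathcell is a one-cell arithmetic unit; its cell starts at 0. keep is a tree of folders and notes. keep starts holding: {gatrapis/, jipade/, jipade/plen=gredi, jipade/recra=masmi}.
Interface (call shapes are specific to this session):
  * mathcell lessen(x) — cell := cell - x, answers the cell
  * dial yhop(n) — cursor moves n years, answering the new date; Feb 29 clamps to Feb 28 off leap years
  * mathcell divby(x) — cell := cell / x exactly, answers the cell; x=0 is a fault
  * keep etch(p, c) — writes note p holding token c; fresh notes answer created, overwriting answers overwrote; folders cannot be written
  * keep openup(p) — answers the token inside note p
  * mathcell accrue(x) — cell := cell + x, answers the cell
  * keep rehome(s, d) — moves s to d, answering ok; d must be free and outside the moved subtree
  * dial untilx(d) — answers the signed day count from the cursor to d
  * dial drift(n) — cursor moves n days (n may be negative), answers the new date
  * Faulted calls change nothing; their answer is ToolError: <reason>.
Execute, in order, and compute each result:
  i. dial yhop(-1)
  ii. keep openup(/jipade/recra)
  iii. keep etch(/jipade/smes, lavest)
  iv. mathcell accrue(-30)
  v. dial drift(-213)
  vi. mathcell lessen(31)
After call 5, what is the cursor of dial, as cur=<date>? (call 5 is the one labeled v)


> dial yhop n=-1
[out] 1874-12-15
> keep openup p=/jipade/recra
[out] masmi
> keep etch p=/jipade/smes c=lavest
[out] created
> mathcell accrue x=-30
[out] -30
> dial drift n=-213
[out] 1874-05-16
> mathcell lessen x=31
[out] -61

Answer: cur=1874-05-16


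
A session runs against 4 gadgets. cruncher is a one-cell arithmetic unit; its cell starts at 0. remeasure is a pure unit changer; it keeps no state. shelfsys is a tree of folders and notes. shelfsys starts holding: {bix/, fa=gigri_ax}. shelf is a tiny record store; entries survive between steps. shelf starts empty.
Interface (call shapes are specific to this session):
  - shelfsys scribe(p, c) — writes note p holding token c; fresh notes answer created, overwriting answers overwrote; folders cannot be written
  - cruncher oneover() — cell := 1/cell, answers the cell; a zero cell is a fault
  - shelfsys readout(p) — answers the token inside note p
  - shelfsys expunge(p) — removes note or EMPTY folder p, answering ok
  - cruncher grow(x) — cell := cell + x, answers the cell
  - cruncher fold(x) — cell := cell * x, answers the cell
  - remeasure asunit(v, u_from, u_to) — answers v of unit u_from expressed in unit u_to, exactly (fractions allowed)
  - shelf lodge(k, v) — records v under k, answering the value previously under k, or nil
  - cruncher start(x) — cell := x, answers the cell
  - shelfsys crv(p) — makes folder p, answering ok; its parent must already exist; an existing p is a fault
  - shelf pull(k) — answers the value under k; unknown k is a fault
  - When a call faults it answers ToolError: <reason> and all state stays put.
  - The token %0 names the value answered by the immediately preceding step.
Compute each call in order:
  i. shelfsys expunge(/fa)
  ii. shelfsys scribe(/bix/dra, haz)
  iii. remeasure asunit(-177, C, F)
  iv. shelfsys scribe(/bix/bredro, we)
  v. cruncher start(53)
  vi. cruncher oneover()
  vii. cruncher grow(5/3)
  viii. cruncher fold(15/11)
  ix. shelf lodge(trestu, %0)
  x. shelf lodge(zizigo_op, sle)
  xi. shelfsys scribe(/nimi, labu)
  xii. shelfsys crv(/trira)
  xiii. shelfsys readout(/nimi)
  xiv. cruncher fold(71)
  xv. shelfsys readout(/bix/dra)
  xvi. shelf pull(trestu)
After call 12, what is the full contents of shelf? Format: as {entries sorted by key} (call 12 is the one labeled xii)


$ shelfsys expunge p→/fa
[out] ok
$ shelfsys scribe p→/bix/dra c→haz
[out] created
$ remeasure asunit v→-177 u_from→C u_to→F
[out] -1433/5
$ shelfsys scribe p→/bix/bredro c→we
[out] created
$ cruncher start x→53
[out] 53
$ cruncher oneover
[out] 1/53
$ cruncher grow x→5/3
[out] 268/159
$ cruncher fold x→15/11
[out] 1340/583
$ shelf lodge k→trestu v→%0
[out] nil
$ shelf lodge k→zizigo_op v→sle
[out] nil
$ shelfsys scribe p→/nimi c→labu
[out] created
$ shelfsys crv p→/trira
[out] ok
$ shelfsys readout p→/nimi
[out] labu
$ cruncher fold x→71
[out] 95140/583
$ shelfsys readout p→/bix/dra
[out] haz
$ shelf pull k→trestu
[out] 1340/583

Answer: {trestu=1340/583, zizigo_op=sle}


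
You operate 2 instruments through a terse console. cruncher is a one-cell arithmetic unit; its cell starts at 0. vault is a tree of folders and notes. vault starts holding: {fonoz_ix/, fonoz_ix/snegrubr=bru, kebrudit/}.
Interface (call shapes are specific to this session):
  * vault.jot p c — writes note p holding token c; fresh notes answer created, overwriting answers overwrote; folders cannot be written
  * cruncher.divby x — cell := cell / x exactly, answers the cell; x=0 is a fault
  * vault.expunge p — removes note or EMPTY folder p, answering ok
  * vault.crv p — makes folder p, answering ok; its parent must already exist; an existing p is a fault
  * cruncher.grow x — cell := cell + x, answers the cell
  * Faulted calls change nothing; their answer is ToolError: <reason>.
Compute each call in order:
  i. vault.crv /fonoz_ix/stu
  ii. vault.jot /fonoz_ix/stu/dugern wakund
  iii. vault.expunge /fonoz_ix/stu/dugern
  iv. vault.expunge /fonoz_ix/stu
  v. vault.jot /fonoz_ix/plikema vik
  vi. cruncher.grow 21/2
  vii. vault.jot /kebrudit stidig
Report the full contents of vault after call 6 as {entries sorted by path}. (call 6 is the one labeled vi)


-- vault.crv(p=/fonoz_ix/stu) == ok
-- vault.jot(p=/fonoz_ix/stu/dugern, c=wakund) == created
-- vault.expunge(p=/fonoz_ix/stu/dugern) == ok
-- vault.expunge(p=/fonoz_ix/stu) == ok
-- vault.jot(p=/fonoz_ix/plikema, c=vik) == created
-- cruncher.grow(x=21/2) == 21/2
-- vault.jot(p=/kebrudit, c=stidig) == ToolError: is a directory

Answer: {fonoz_ix/, fonoz_ix/plikema=vik, fonoz_ix/snegrubr=bru, kebrudit/}


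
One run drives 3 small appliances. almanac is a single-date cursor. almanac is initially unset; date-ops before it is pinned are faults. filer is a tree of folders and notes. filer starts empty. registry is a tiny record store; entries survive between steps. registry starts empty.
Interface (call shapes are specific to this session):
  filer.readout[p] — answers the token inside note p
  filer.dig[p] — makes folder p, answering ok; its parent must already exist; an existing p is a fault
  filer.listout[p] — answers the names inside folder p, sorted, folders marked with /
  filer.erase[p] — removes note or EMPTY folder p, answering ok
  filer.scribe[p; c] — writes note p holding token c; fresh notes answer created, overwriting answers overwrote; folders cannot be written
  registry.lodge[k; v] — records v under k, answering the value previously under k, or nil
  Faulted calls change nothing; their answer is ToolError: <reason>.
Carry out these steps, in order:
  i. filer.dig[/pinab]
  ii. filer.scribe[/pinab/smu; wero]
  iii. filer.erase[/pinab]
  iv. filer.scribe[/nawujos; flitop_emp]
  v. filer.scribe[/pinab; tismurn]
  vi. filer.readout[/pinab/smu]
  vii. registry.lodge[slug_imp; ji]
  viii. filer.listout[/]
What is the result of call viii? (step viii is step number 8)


→ filer.dig(p=/pinab)
← ok
→ filer.scribe(p=/pinab/smu, c=wero)
← created
→ filer.erase(p=/pinab)
← ToolError: not empty
→ filer.scribe(p=/nawujos, c=flitop_emp)
← created
→ filer.scribe(p=/pinab, c=tismurn)
← ToolError: is a directory
→ filer.readout(p=/pinab/smu)
← wero
→ registry.lodge(k=slug_imp, v=ji)
← nil
→ filer.listout(p=/)
← [nawujos, pinab/]

Answer: [nawujos, pinab/]


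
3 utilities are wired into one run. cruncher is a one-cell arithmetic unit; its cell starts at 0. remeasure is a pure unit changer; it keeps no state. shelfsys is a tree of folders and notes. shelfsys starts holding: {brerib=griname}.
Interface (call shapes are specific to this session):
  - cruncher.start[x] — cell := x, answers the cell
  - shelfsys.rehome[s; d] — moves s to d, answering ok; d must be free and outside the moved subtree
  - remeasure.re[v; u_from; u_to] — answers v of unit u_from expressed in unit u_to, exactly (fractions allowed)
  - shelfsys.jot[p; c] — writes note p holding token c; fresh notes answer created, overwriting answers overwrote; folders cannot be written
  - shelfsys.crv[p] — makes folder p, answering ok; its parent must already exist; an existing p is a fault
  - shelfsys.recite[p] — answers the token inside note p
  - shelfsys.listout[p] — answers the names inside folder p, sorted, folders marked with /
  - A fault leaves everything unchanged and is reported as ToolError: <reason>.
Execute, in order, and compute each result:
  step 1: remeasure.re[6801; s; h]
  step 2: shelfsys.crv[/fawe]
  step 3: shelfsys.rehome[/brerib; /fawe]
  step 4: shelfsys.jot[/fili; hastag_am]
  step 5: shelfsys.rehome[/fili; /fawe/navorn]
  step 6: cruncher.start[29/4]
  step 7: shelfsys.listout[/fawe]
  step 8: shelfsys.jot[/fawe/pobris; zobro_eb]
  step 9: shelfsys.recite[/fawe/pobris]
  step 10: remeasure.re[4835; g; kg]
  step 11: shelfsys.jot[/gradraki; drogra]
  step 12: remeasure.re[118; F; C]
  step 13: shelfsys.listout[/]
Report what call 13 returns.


>>> remeasure.re v=6801 u_from=s u_to=h
  2267/1200
>>> shelfsys.crv p=/fawe
  ok
>>> shelfsys.rehome s=/brerib d=/fawe
  ToolError: exists
>>> shelfsys.jot p=/fili c=hastag_am
  created
>>> shelfsys.rehome s=/fili d=/fawe/navorn
  ok
>>> cruncher.start x=29/4
  29/4
>>> shelfsys.listout p=/fawe
  [navorn]
>>> shelfsys.jot p=/fawe/pobris c=zobro_eb
  created
>>> shelfsys.recite p=/fawe/pobris
  zobro_eb
>>> remeasure.re v=4835 u_from=g u_to=kg
  967/200
>>> shelfsys.jot p=/gradraki c=drogra
  created
>>> remeasure.re v=118 u_from=F u_to=C
  430/9
>>> shelfsys.listout p=/
  [brerib, fawe/, gradraki]

Answer: [brerib, fawe/, gradraki]


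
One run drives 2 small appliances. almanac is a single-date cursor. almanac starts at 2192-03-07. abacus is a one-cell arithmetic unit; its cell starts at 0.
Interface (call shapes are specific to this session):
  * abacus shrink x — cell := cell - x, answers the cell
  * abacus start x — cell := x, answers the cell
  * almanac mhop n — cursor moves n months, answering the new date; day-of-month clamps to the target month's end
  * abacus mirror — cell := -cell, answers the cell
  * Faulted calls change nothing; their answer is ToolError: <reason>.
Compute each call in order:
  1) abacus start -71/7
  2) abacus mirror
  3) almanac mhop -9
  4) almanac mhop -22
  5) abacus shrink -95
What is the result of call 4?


Answer: 2189-08-07

Derivation:
==> abacus start(x='-71/7')
<== -71/7
==> abacus mirror()
<== 71/7
==> almanac mhop(n='-9')
<== 2191-06-07
==> almanac mhop(n='-22')
<== 2189-08-07
==> abacus shrink(x='-95')
<== 736/7


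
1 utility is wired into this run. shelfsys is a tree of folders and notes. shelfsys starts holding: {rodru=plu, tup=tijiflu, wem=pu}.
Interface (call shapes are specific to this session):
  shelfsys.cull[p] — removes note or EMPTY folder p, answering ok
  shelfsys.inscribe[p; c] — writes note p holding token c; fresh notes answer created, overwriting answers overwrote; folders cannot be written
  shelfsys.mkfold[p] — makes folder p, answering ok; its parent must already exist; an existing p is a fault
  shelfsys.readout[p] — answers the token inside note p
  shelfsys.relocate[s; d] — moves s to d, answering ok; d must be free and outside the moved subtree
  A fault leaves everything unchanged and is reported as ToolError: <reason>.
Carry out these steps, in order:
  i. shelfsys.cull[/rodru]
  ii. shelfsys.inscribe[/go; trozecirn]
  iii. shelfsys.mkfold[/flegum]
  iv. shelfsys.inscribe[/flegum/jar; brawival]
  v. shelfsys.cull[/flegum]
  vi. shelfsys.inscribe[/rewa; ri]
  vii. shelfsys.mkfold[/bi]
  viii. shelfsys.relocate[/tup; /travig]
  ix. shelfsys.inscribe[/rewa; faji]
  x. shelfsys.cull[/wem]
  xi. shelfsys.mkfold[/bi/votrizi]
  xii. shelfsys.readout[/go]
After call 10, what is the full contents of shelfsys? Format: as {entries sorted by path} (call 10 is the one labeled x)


Answer: {bi/, flegum/, flegum/jar=brawival, go=trozecirn, rewa=faji, travig=tijiflu}

Derivation:
→ shelfsys.cull(p='/rodru')
← ok
→ shelfsys.inscribe(p='/go', c='trozecirn')
← created
→ shelfsys.mkfold(p='/flegum')
← ok
→ shelfsys.inscribe(p='/flegum/jar', c='brawival')
← created
→ shelfsys.cull(p='/flegum')
← ToolError: not empty
→ shelfsys.inscribe(p='/rewa', c='ri')
← created
→ shelfsys.mkfold(p='/bi')
← ok
→ shelfsys.relocate(s='/tup', d='/travig')
← ok
→ shelfsys.inscribe(p='/rewa', c='faji')
← overwrote
→ shelfsys.cull(p='/wem')
← ok
→ shelfsys.mkfold(p='/bi/votrizi')
← ok
→ shelfsys.readout(p='/go')
← trozecirn


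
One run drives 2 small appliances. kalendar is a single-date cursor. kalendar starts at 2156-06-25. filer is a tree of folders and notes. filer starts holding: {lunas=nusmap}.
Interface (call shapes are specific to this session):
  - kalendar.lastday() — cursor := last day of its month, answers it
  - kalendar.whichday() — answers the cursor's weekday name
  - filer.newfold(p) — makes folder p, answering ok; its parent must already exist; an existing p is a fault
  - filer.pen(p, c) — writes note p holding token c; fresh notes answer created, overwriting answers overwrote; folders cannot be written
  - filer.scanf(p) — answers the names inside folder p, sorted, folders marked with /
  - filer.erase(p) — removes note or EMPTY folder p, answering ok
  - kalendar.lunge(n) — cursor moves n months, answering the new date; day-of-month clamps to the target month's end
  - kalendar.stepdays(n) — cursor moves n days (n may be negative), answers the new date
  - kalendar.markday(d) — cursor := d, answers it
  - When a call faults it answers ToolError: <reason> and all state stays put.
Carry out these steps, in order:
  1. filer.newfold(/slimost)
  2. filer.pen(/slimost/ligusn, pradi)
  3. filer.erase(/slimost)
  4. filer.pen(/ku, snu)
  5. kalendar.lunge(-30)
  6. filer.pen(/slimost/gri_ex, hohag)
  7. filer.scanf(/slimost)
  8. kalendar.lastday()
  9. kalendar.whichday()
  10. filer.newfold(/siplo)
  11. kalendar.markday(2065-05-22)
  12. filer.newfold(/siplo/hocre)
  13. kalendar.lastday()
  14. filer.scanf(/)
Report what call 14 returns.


Answer: [ku, lunas, siplo/, slimost/]

Derivation:
Next I call filer.newfold(p='/slimost'), and see ok.
I use filer.pen(p='/slimost/ligusn', c='pradi'), and observe created.
I invoke filer.erase(p='/slimost'), and see ToolError: not empty.
I call filer.pen(p='/ku', c='snu'), and see created.
Then kalendar.lunge(n='-30'): 2153-12-25.
Then filer.pen(p='/slimost/gri_ex', c='hohag'), giving created.
Calling filer.scanf(p='/slimost'), which returns [gri_ex, ligusn].
I run kalendar.lastday, and get 2153-12-31.
Calling kalendar.whichday, → Monday.
Then filer.newfold(p='/siplo'), giving ok.
Using kalendar.markday(d='2065-05-22'), → 2065-05-22.
Next I call filer.newfold(p='/siplo/hocre'), giving ok.
Invoking kalendar.lastday(), and observe 2065-05-31.
Using filer.scanf(p='/'), — result: [ku, lunas, siplo/, slimost/].


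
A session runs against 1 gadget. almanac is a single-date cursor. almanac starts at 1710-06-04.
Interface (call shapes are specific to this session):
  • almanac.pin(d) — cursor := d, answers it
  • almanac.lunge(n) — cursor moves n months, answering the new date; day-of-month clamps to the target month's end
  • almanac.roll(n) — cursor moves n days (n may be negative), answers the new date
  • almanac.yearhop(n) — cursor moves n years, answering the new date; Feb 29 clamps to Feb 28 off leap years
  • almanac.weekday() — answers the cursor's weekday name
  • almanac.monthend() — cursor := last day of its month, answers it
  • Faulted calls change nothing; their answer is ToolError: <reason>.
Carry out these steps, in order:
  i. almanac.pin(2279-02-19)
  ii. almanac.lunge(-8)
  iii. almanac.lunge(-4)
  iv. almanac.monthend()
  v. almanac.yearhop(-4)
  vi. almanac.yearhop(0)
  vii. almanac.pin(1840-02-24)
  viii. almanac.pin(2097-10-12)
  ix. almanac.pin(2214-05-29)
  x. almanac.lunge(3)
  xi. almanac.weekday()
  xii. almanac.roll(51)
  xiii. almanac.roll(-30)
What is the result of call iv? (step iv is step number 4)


Answer: 2278-02-28

Derivation:
·→ almanac.pin(d→2279-02-19)
·← 2279-02-19
·→ almanac.lunge(n→-8)
·← 2278-06-19
·→ almanac.lunge(n→-4)
·← 2278-02-19
·→ almanac.monthend()
·← 2278-02-28
·→ almanac.yearhop(n→-4)
·← 2274-02-28
·→ almanac.yearhop(n→0)
·← 2274-02-28
·→ almanac.pin(d→1840-02-24)
·← 1840-02-24
·→ almanac.pin(d→2097-10-12)
·← 2097-10-12
·→ almanac.pin(d→2214-05-29)
·← 2214-05-29
·→ almanac.lunge(n→3)
·← 2214-08-29
·→ almanac.weekday()
·← Monday
·→ almanac.roll(n→51)
·← 2214-10-19
·→ almanac.roll(n→-30)
·← 2214-09-19


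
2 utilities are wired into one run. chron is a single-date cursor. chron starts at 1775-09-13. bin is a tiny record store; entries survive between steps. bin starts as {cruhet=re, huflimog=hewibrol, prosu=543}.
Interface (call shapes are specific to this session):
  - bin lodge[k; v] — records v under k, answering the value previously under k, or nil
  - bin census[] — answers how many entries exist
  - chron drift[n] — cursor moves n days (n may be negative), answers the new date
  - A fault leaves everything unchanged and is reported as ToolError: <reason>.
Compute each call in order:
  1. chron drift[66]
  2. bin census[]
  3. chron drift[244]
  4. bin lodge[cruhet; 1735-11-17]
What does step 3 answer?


-> chron drift(n='66')
<- 1775-11-18
-> bin census()
<- 3
-> chron drift(n='244')
<- 1776-07-19
-> bin lodge(k='cruhet', v='1735-11-17')
<- re

Answer: 1776-07-19


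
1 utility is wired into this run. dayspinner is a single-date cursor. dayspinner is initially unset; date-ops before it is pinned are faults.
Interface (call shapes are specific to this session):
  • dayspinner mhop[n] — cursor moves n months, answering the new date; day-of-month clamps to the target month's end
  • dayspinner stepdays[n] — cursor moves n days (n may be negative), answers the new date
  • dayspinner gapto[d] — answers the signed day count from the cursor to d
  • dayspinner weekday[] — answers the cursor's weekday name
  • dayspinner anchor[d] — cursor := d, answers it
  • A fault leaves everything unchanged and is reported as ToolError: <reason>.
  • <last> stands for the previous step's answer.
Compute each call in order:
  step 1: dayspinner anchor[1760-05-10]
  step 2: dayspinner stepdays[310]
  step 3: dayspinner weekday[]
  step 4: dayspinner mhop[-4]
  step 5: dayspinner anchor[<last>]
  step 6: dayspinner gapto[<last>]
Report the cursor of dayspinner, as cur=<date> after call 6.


Answer: cur=1760-11-16

Derivation:
Now I run dayspinner anchor on d→1760-05-10, and see 1760-05-10.
I try dayspinner stepdays on n→310, — result: 1761-03-16.
I use dayspinner weekday, which returns Monday.
Next I call dayspinner mhop on n→-4, and observe 1760-11-16.
Using dayspinner anchor on d→<last>, → 1760-11-16.
I try dayspinner gapto on d→<last>, yielding 0.


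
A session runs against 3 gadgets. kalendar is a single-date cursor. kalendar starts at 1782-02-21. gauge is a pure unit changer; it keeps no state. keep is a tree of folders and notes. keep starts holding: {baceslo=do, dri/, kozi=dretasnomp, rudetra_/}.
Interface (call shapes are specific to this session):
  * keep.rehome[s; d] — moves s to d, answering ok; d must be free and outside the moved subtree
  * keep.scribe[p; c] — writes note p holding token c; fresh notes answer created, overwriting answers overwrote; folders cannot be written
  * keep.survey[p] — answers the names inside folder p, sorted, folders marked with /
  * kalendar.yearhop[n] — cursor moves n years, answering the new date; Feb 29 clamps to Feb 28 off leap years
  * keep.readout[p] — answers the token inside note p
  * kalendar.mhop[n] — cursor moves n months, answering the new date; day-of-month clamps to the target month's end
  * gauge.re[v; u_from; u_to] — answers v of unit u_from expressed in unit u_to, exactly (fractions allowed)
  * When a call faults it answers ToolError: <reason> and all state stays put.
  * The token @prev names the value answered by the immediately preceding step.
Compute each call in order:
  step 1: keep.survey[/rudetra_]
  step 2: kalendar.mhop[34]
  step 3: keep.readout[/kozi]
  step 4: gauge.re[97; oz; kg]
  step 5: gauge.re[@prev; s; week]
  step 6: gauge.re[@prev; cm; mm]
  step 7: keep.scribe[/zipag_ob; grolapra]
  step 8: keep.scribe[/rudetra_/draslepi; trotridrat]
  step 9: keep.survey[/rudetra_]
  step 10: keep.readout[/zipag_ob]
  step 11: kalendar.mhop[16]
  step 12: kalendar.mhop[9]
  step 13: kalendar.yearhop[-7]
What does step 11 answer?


>>> keep.survey /rudetra_
[out] []
>>> kalendar.mhop 34
[out] 1784-12-21
>>> keep.readout /kozi
[out] dretasnomp
>>> gauge.re 97 oz kg
[out] 4399845989/1600000000
>>> gauge.re @prev s week
[out] 628549427/138240000000000
>>> gauge.re @prev cm mm
[out] 628549427/13824000000000
>>> keep.scribe /zipag_ob grolapra
[out] created
>>> keep.scribe /rudetra_/draslepi trotridrat
[out] created
>>> keep.survey /rudetra_
[out] [draslepi]
>>> keep.readout /zipag_ob
[out] grolapra
>>> kalendar.mhop 16
[out] 1786-04-21
>>> kalendar.mhop 9
[out] 1787-01-21
>>> kalendar.yearhop -7
[out] 1780-01-21

Answer: 1786-04-21


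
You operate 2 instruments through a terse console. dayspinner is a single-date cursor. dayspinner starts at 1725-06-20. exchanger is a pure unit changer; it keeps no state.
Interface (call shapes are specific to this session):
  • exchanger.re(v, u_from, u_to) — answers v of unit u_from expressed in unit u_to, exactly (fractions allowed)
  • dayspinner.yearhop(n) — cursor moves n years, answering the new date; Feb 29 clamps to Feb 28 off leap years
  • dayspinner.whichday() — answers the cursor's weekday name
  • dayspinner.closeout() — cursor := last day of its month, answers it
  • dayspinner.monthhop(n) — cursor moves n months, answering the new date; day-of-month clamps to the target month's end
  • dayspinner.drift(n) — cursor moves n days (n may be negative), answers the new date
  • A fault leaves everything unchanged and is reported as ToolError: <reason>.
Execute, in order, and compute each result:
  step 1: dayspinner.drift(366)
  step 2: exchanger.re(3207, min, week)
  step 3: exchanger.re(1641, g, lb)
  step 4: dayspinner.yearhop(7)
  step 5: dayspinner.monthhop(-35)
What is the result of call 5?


Next I call dayspinner.drift on n=366, → 1726-06-21.
Invoking exchanger.re on v=3207, u_from=min, u_to=week, yielding 1069/3360.
I call exchanger.re on v=1641, u_from=g, u_to=lb, — result: 164100000/45359237.
I try dayspinner.yearhop on n=7, — result: 1733-06-21.
Calling dayspinner.monthhop on n=-35, — result: 1730-07-21.

Answer: 1730-07-21


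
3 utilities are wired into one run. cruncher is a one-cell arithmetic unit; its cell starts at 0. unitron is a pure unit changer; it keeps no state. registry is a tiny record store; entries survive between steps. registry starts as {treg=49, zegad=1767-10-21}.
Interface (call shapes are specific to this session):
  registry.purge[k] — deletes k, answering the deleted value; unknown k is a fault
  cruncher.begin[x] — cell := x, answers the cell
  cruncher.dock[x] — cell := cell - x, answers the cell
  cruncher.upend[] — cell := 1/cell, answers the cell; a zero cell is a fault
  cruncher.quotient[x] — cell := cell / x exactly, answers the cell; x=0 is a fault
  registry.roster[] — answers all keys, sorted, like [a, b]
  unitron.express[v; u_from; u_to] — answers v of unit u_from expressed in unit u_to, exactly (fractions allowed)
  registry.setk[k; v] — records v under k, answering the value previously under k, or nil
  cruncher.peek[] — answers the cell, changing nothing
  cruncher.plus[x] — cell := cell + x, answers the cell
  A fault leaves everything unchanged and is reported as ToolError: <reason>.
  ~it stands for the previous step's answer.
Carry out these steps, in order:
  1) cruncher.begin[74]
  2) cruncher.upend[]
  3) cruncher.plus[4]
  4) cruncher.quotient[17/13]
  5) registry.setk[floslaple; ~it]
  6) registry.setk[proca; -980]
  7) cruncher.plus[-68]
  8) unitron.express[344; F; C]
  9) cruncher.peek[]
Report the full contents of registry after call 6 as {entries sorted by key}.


-> cruncher.begin(x=74)
<- 74
-> cruncher.upend()
<- 1/74
-> cruncher.plus(x=4)
<- 297/74
-> cruncher.quotient(x=17/13)
<- 3861/1258
-> registry.setk(k=floslaple, v=~it)
<- nil
-> registry.setk(k=proca, v=-980)
<- nil
-> cruncher.plus(x=-68)
<- -81683/1258
-> unitron.express(v=344, u_from=F, u_to=C)
<- 520/3
-> cruncher.peek()
<- -81683/1258

Answer: {floslaple=3861/1258, proca=-980, treg=49, zegad=1767-10-21}


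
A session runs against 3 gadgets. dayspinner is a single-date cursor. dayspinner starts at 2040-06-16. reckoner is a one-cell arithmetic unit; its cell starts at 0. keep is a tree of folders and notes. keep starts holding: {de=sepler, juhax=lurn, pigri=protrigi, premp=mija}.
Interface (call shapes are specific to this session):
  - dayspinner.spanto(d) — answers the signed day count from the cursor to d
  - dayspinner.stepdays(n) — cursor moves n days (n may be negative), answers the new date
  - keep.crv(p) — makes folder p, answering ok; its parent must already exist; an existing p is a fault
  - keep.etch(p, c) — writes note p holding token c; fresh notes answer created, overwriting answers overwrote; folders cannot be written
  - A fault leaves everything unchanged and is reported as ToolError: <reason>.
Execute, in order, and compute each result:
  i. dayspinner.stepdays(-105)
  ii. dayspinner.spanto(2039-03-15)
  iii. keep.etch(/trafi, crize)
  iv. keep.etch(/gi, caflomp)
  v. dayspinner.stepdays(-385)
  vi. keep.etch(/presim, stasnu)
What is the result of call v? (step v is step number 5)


·→ dayspinner.stepdays(n='-105')
·← 2040-03-03
·→ dayspinner.spanto(d='2039-03-15')
·← -354
·→ keep.etch(p='/trafi', c='crize')
·← created
·→ keep.etch(p='/gi', c='caflomp')
·← created
·→ dayspinner.stepdays(n='-385')
·← 2039-02-12
·→ keep.etch(p='/presim', c='stasnu')
·← created

Answer: 2039-02-12


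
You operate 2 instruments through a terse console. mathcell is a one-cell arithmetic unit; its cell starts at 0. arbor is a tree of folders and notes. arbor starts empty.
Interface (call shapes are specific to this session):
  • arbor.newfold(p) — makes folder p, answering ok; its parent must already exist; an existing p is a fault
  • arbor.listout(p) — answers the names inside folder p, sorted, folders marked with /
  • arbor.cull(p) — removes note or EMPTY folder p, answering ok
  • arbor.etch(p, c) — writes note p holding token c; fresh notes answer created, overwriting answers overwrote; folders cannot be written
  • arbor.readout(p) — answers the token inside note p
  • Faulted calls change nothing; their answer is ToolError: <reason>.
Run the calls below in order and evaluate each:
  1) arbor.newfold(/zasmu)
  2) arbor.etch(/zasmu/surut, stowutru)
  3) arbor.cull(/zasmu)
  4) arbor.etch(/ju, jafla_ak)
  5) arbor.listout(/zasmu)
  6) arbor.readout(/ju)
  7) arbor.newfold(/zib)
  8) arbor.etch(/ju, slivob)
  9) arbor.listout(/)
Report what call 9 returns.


Answer: [ju, zasmu/, zib/]

Derivation:
→ arbor.newfold(p: /zasmu)
← ok
→ arbor.etch(p: /zasmu/surut, c: stowutru)
← created
→ arbor.cull(p: /zasmu)
← ToolError: not empty
→ arbor.etch(p: /ju, c: jafla_ak)
← created
→ arbor.listout(p: /zasmu)
← [surut]
→ arbor.readout(p: /ju)
← jafla_ak
→ arbor.newfold(p: /zib)
← ok
→ arbor.etch(p: /ju, c: slivob)
← overwrote
→ arbor.listout(p: /)
← [ju, zasmu/, zib/]


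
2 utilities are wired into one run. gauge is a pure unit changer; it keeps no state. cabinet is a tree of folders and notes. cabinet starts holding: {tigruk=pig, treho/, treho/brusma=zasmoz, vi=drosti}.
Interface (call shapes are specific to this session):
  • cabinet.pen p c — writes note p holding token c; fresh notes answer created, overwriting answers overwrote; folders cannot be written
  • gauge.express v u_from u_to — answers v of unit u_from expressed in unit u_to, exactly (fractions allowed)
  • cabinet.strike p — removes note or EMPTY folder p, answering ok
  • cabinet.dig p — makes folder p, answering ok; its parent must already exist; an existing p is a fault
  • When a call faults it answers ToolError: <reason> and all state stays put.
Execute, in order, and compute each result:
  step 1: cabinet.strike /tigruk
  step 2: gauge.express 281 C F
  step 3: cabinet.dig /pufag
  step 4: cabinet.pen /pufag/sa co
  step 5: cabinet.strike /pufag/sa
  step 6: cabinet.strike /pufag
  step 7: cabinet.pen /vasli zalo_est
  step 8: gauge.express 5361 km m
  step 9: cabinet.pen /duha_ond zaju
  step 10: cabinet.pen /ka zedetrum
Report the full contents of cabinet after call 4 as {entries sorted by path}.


Answer: {pufag/, pufag/sa=co, treho/, treho/brusma=zasmoz, vi=drosti}

Derivation:
Act: cabinet.strike[p→/tigruk]
Obs: ok
Act: gauge.express[v→281; u_from→C; u_to→F]
Obs: 2689/5
Act: cabinet.dig[p→/pufag]
Obs: ok
Act: cabinet.pen[p→/pufag/sa; c→co]
Obs: created
Act: cabinet.strike[p→/pufag/sa]
Obs: ok
Act: cabinet.strike[p→/pufag]
Obs: ok
Act: cabinet.pen[p→/vasli; c→zalo_est]
Obs: created
Act: gauge.express[v→5361; u_from→km; u_to→m]
Obs: 5361000
Act: cabinet.pen[p→/duha_ond; c→zaju]
Obs: created
Act: cabinet.pen[p→/ka; c→zedetrum]
Obs: created


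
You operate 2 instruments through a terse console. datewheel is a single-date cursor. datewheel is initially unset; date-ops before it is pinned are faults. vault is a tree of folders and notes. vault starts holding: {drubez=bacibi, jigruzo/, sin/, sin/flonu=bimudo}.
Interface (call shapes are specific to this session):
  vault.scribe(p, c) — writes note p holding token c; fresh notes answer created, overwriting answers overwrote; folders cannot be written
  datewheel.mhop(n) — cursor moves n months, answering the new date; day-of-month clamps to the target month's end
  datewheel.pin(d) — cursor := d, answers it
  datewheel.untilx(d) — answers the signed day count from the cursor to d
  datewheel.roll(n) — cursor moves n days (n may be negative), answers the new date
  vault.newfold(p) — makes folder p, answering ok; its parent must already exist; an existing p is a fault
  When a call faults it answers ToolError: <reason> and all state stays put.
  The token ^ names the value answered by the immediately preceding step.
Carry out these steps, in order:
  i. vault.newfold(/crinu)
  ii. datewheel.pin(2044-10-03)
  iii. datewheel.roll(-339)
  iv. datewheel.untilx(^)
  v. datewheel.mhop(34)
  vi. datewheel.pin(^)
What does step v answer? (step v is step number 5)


;; vault.newfold(/crinu) -> ok
;; datewheel.pin(2044-10-03) -> 2044-10-03
;; datewheel.roll(-339) -> 2043-10-30
;; datewheel.untilx(^) -> 0
;; datewheel.mhop(34) -> 2046-08-30
;; datewheel.pin(^) -> 2046-08-30

Answer: 2046-08-30


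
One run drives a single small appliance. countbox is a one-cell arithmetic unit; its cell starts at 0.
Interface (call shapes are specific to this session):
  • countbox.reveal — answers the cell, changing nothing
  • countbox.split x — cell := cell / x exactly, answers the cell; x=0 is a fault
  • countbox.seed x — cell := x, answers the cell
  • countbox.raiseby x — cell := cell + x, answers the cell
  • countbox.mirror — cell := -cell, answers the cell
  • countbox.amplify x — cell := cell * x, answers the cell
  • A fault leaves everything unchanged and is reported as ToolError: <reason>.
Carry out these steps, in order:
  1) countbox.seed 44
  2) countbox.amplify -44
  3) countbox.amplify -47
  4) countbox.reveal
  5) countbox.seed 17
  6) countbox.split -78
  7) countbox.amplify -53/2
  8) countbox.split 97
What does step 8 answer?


I try countbox.seed on 44, — result: 44.
I invoke countbox.amplify on -44, yielding -1936.
I use countbox.amplify on -47, which returns 90992.
Calling countbox.reveal(), and see 90992.
Using countbox.seed on 17, which returns 17.
I call countbox.split on -78, which returns -17/78.
Calling countbox.amplify on -53/2, → 901/156.
Calling countbox.split on 97, which returns 901/15132.

Answer: 901/15132


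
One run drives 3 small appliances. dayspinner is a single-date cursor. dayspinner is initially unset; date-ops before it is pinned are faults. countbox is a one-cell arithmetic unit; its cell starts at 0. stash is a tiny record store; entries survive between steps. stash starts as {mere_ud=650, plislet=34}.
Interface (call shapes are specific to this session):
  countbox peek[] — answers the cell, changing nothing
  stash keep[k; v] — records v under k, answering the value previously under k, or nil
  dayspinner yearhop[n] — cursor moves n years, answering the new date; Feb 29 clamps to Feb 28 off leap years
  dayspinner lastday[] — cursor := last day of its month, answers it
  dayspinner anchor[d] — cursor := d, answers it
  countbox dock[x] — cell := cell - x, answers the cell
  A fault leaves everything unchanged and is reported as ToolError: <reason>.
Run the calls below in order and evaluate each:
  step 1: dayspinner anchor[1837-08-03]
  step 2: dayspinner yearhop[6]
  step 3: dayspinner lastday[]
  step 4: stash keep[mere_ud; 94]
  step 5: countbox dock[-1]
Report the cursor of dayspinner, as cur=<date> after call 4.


% dayspinner anchor 1837-08-03
:: 1837-08-03
% dayspinner yearhop 6
:: 1843-08-03
% dayspinner lastday
:: 1843-08-31
% stash keep mere_ud 94
:: 650
% countbox dock -1
:: 1

Answer: cur=1843-08-31


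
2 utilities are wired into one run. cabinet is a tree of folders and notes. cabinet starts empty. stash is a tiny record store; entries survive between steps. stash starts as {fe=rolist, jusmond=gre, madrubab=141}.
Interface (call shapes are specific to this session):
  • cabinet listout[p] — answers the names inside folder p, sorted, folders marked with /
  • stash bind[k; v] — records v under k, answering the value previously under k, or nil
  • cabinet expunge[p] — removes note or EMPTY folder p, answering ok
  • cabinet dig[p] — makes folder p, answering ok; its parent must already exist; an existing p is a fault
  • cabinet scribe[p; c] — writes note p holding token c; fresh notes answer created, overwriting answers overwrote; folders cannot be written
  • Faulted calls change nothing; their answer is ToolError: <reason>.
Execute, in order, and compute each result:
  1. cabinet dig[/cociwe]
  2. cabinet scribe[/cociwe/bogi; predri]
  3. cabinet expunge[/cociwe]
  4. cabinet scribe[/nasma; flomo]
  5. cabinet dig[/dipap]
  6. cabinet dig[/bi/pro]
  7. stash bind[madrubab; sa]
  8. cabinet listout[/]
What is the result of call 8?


Answer: [cociwe/, dipap/, nasma]

Derivation:
> cabinet dig /cociwe
:: ok
> cabinet scribe /cociwe/bogi predri
:: created
> cabinet expunge /cociwe
:: ToolError: not empty
> cabinet scribe /nasma flomo
:: created
> cabinet dig /dipap
:: ok
> cabinet dig /bi/pro
:: ToolError: no parent
> stash bind madrubab sa
:: 141
> cabinet listout /
:: [cociwe/, dipap/, nasma]


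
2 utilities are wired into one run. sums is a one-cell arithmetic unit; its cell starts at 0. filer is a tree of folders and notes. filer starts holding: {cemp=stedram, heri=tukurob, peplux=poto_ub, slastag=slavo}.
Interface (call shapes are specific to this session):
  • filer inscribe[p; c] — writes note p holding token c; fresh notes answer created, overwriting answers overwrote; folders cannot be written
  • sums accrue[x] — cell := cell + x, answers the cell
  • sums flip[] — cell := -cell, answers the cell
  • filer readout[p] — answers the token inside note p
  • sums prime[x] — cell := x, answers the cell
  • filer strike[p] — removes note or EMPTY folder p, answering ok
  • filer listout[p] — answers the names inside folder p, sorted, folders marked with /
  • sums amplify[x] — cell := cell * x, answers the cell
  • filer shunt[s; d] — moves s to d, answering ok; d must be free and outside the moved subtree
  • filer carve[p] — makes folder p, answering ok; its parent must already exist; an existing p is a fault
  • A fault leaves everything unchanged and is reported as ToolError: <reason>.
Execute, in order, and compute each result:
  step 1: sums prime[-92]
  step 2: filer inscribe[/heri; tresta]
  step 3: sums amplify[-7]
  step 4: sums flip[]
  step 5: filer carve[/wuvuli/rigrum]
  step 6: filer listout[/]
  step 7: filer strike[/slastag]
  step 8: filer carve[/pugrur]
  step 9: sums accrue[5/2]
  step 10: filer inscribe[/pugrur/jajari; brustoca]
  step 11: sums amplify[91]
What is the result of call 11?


Answer: -116753/2

Derivation:
CALL sums prime[x=-92]
RET  -92
CALL filer inscribe[p=/heri; c=tresta]
RET  overwrote
CALL sums amplify[x=-7]
RET  644
CALL sums flip[]
RET  -644
CALL filer carve[p=/wuvuli/rigrum]
RET  ToolError: no parent
CALL filer listout[p=/]
RET  [cemp, heri, peplux, slastag]
CALL filer strike[p=/slastag]
RET  ok
CALL filer carve[p=/pugrur]
RET  ok
CALL sums accrue[x=5/2]
RET  -1283/2
CALL filer inscribe[p=/pugrur/jajari; c=brustoca]
RET  created
CALL sums amplify[x=91]
RET  -116753/2


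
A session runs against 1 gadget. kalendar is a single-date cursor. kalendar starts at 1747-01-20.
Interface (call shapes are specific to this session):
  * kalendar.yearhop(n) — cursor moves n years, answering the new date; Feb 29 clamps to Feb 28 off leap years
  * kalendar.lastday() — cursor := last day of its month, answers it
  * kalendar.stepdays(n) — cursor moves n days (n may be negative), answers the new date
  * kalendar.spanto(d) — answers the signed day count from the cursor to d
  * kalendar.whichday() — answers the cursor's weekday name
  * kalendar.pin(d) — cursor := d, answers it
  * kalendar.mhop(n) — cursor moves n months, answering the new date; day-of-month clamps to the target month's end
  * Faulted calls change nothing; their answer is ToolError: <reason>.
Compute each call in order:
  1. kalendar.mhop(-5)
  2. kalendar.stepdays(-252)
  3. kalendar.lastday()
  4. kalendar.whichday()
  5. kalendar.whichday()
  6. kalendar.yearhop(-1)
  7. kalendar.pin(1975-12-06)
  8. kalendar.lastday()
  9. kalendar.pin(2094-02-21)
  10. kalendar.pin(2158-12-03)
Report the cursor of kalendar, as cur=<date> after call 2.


Do: mhop[n='-5']
See: 1746-08-20
Do: stepdays[n='-252']
See: 1745-12-11
Do: lastday[]
See: 1745-12-31
Do: whichday[]
See: Friday
Do: whichday[]
See: Friday
Do: yearhop[n='-1']
See: 1744-12-31
Do: pin[d='1975-12-06']
See: 1975-12-06
Do: lastday[]
See: 1975-12-31
Do: pin[d='2094-02-21']
See: 2094-02-21
Do: pin[d='2158-12-03']
See: 2158-12-03

Answer: cur=1745-12-11


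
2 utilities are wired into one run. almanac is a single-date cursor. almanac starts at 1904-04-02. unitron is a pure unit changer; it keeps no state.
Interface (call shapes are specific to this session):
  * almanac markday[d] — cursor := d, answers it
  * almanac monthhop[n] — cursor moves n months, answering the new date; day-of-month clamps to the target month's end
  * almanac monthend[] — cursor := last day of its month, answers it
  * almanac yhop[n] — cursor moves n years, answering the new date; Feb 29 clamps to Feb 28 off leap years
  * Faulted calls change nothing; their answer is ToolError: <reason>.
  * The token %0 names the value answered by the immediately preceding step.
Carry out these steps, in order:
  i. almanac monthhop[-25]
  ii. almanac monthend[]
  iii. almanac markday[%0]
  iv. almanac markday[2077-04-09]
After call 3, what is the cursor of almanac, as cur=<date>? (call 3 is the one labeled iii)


! 1. almanac monthhop(-25) -> 1902-03-02
! 2. almanac monthend() -> 1902-03-31
! 3. almanac markday(%0) -> 1902-03-31
! 4. almanac markday(2077-04-09) -> 2077-04-09

Answer: cur=1902-03-31
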